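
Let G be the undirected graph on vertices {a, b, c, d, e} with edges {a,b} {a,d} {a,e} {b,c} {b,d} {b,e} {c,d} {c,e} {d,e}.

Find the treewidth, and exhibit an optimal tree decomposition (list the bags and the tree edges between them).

The largest bag has 4 vertices, giving width 3; this decomposition certifies tw(G) ≤ 3. Conversely, {b, c, d, e} is a clique of size 4, and the vertices of any clique must share a bag in every tree decomposition; so some bag has ≥ 4 vertices and tw(G) ≥ 3. Hence tw(G) = 3 exactly.

Treewidth 3.
One such decomposition:
Bags: B1 = {b, c, d, e}  B2 = {a, b, d, e}
Tree: B1–B2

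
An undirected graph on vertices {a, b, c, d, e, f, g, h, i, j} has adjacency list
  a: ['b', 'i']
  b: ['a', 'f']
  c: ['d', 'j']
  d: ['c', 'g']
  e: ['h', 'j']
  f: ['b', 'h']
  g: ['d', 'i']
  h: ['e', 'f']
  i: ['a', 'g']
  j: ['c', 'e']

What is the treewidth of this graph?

2

A width-2 tree decomposition is:
Bags: B1 = {d, g, i}  B2 = {a, d, i}  B3 = {a, b, d}  B4 = {b, d, f}  B5 = {d, f, h}  B6 = {d, e, h}  B7 = {d, e, j}  B8 = {c, d, j}
Tree: B1–B2, B2–B3, B3–B4, B4–B5, B5–B6, B6–B7, B7–B8
Every bag has size at most 3, so the width is 3 − 1 = 2 and tw(G) ≤ 2. Since d–g–i–a–b–f–h–e–j–c–d is a cycle in G, G is not acyclic. Forests are exactly the graphs of treewidth ≤ 1, so tw(G) ≥ 2. Combining the bounds, tw(G) = 2.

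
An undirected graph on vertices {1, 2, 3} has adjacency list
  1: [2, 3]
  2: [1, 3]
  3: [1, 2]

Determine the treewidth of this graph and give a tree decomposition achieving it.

Treewidth 2.
One optimal decomposition is:
Bags: B1 = {1, 2, 3}
Tree: (single bag)

With just one bag of size 3, the width is 3 − 1 = 2, so tw(G) ≤ 2. For the lower bound, the 3 vertices {1, 2, 3} are pairwise adjacent, and any tree decomposition puts a clique entirely inside one bag — forcing width ≥ 2. The upper and lower bounds meet at 2, so that is the treewidth.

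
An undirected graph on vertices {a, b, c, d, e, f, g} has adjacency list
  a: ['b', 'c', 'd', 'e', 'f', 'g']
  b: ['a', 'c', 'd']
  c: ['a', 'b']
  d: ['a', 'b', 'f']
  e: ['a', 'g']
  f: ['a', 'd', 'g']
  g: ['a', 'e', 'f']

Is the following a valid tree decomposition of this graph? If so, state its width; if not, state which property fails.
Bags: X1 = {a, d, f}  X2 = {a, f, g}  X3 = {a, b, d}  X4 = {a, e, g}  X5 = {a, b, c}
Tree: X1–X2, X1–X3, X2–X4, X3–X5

Checking the three conditions: (i) the bags cover all of {a, b, c, d, e, f, g}; (ii) for each edge, some bag contains both endpoints; (iii) the bags containing any fixed vertex form a subtree. All hold, so the decomposition is valid with width 3 − 1 = 2.

Yes; width 2.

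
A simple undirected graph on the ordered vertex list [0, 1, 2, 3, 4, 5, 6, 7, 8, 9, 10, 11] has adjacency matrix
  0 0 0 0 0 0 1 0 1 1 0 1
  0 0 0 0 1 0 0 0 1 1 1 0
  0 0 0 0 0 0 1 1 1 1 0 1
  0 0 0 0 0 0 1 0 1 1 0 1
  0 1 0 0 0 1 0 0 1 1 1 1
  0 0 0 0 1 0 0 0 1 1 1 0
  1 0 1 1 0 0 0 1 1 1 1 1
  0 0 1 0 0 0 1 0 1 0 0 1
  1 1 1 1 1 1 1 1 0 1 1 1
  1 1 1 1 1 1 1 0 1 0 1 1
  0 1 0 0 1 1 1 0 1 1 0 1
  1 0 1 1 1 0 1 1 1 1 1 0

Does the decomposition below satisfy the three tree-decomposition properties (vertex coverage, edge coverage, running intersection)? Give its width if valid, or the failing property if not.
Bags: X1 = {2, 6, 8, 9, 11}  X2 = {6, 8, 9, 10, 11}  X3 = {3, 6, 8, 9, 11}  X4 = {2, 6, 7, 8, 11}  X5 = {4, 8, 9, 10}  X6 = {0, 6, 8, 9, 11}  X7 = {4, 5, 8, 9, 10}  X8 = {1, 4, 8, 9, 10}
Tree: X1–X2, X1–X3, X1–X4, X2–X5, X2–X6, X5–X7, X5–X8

A tree decomposition must satisfy three properties: every vertex lies in some bag; for every edge, both endpoints lie together in some bag; and for every vertex, the bags containing it form a connected subtree. Here edge (11,4) lies in no bag, so the decomposition is invalid.

No — edge (11,4) lies in no bag.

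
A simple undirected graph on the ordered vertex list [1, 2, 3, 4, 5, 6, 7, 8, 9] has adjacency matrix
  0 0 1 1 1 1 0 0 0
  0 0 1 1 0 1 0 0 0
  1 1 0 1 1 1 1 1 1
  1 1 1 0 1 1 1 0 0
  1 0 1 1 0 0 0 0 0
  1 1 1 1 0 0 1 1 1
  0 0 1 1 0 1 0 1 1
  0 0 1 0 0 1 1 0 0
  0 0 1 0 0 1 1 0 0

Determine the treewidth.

3

A width-3 tree decomposition is:
Bags: B1 = {1, 3, 4, 6}  B2 = {1, 3, 4, 5}  B3 = {2, 3, 4, 6}  B4 = {3, 4, 6, 7}  B5 = {3, 6, 7, 8}  B6 = {3, 6, 7, 9}
Tree: B1–B2, B1–B3, B3–B4, B4–B5, B5–B6
Each bag holds 4 vertices, so the decomposition has width 3, which upper-bounds the treewidth. On the other hand G contains the 4-clique {1, 3, 4, 5}. A clique must lie in a single bag of any decomposition, so no decomposition can have width below 3. The upper and lower bounds meet at 3, so that is the treewidth.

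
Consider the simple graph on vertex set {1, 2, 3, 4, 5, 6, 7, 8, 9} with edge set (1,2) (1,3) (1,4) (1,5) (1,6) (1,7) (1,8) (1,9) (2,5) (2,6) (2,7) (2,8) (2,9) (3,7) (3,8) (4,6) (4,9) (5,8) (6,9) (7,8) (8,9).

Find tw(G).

A width-3 tree decomposition is:
Bags: B1 = {1, 2, 7, 8}  B2 = {1, 2, 5, 8}  B3 = {1, 3, 7, 8}  B4 = {1, 2, 8, 9}  B5 = {1, 2, 6, 9}  B6 = {1, 4, 6, 9}
Tree: B1–B2, B1–B3, B1–B4, B4–B5, B5–B6
The largest bag has 4 vertices, giving width 3; this decomposition certifies tw(G) ≤ 3. For the lower bound, the 4 vertices {1, 2, 8, 9} are pairwise adjacent, and any tree decomposition puts a clique entirely inside one bag — forcing width ≥ 3. Hence tw(G) = 3 exactly.

3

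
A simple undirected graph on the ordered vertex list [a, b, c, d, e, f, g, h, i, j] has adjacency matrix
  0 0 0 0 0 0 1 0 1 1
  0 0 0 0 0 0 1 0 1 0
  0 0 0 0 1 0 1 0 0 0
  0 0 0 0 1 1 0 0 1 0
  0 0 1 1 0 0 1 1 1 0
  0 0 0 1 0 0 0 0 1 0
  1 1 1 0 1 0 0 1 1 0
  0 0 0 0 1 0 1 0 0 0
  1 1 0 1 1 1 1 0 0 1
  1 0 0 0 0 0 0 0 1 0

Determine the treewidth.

A width-2 tree decomposition is:
Bags: B1 = {a, g, i}  B2 = {e, g, i}  B3 = {a, i, j}  B4 = {d, e, i}  B5 = {d, f, i}  B6 = {c, e, g}  B7 = {b, g, i}  B8 = {e, g, h}
Tree: B1–B2, B1–B3, B2–B4, B4–B5, B2–B6, B2–B7, B2–B8
Each bag holds 3 vertices, so the decomposition has width 2, which upper-bounds the treewidth. On the other hand G contains the 3-clique {e, g, h}. A clique must lie in a single bag of any decomposition, so no decomposition can have width below 2. The upper and lower bounds meet at 2, so that is the treewidth.

2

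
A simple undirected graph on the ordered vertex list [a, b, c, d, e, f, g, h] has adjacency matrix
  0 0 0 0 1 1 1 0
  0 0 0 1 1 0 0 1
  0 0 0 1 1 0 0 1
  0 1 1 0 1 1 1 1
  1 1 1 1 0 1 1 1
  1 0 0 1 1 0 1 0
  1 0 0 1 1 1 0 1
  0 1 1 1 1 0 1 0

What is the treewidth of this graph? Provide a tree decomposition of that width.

Treewidth 3.
Bags: B1 = {d, e, f, g}  B2 = {d, e, g, h}  B3 = {b, d, e, h}  B4 = {a, e, f, g}  B5 = {c, d, e, h}
Tree: B1–B2, B2–B3, B1–B4, B3–B5

Every bag has size at most 4, so the width is 4 − 1 = 3 and tw(G) ≤ 3. For the lower bound, the 4 vertices {d, e, g, h} are pairwise adjacent, and any tree decomposition puts a clique entirely inside one bag — forcing width ≥ 3. Combining the bounds, tw(G) = 3.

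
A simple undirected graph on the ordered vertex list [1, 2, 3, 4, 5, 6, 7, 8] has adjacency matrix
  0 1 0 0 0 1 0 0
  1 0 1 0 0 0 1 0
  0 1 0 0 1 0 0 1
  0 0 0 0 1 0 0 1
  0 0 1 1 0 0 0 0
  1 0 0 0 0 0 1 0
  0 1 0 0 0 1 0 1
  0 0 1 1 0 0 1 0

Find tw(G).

2

A width-2 tree decomposition is:
Bags: B1 = {1, 2, 6}  B2 = {2, 6, 7}  B3 = {2, 3, 7}  B4 = {3, 7, 8}  B5 = {3, 5, 8}  B6 = {4, 5, 8}
Tree: B1–B2, B2–B3, B3–B4, B4–B5, B5–B6
The largest bag has 3 vertices, giving width 2; this decomposition certifies tw(G) ≤ 2. The edges 1–6–7–2–1 form a cycle, so G is not a tree and its treewidth is at least 2. Therefore the treewidth is 2.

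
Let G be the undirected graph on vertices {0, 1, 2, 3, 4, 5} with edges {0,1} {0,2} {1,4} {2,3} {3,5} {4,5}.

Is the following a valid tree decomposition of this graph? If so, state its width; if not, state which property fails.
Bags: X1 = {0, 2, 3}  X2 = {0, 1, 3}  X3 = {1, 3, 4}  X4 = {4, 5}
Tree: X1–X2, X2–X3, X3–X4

A tree decomposition must satisfy three properties: every vertex lies in some bag; for every edge, both endpoints lie together in some bag; and for every vertex, the bags containing it form a connected subtree. Here edge (3,5) lies in no bag, so the decomposition is invalid.

No — edge (3,5) lies in no bag.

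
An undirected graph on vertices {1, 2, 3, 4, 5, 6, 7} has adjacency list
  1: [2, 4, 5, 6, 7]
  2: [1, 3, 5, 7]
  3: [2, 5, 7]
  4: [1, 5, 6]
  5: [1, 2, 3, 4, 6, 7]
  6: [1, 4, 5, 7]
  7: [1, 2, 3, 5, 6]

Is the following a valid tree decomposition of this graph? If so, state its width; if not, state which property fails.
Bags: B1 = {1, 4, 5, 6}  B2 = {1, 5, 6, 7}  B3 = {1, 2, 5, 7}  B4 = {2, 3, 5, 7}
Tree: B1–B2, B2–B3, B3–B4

Yes; width 3.

Checking the three conditions: (i) the bags cover all of {1, 2, 3, 4, 5, 6, 7}; (ii) for each edge, some bag contains both endpoints; (iii) the bags containing any fixed vertex form a subtree. All hold, so the decomposition is valid with width 4 − 1 = 3.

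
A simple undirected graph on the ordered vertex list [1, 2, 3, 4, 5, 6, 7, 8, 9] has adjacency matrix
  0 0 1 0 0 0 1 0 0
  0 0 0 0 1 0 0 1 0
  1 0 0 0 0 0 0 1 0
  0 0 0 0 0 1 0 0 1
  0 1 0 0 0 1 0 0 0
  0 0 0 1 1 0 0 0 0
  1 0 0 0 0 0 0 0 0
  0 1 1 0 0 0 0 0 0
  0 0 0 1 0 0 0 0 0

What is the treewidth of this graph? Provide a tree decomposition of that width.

Every bag has size at most 2, so the width is 2 − 1 = 1 and tw(G) ≤ 1. G has an edge, so its treewidth is at least 1. Combining the bounds, tw(G) = 1.

Treewidth 1.
Bags: B1 = {1, 7}  B2 = {1, 3}  B3 = {3, 8}  B4 = {2, 8}  B5 = {2, 5}  B6 = {5, 6}  B7 = {4, 6}  B8 = {4, 9}
Tree: B1–B2, B2–B3, B3–B4, B4–B5, B5–B6, B6–B7, B7–B8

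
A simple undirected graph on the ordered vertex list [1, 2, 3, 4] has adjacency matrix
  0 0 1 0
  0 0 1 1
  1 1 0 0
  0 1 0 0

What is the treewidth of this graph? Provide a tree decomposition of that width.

The largest bag has 2 vertices, giving width 1; this decomposition certifies tw(G) ≤ 1. Any graph with an edge has treewidth ≥ 1, and G has the edge 1–3. Combining the bounds, tw(G) = 1.

Treewidth 1.
Bags: B1 = {1, 3}  B2 = {2, 3}  B3 = {2, 4}
Tree: B1–B2, B2–B3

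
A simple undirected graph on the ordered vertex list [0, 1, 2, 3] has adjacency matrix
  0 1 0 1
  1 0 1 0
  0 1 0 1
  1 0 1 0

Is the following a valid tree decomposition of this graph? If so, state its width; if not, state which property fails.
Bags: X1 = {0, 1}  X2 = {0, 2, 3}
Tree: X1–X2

No — edge (2,1) lies in no bag.

A tree decomposition must satisfy three properties: every vertex lies in some bag; for every edge, both endpoints lie together in some bag; and for every vertex, the bags containing it form a connected subtree. Here edge (2,1) lies in no bag, so the decomposition is invalid.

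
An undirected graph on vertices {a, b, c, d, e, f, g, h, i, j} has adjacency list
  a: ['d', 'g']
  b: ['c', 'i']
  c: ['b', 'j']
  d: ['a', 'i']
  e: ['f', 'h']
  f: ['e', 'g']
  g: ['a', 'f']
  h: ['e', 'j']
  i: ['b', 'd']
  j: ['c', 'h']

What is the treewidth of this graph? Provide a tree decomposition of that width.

Treewidth 2.
One optimal decomposition is:
Bags: B1 = {a, f, g}  B2 = {a, e, f}  B3 = {a, e, h}  B4 = {a, h, j}  B5 = {a, c, j}  B6 = {a, b, c}  B7 = {a, b, i}  B8 = {a, d, i}
Tree: B1–B2, B2–B3, B3–B4, B4–B5, B5–B6, B6–B7, B7–B8

Each bag holds 3 vertices, so the decomposition has width 2, which upper-bounds the treewidth. The edges a–g–f–e–h–j–c–b–i–d–a form a cycle, so G is not a tree and its treewidth is at least 2. Therefore the treewidth is 2.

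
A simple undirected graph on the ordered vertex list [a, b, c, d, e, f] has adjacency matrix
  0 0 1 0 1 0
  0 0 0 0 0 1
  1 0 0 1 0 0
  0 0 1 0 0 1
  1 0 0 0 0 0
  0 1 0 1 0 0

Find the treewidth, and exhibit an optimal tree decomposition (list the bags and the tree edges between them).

Treewidth 1.
One optimal decomposition is:
Bags: B1 = {b, f}  B2 = {d, f}  B3 = {c, d}  B4 = {a, c}  B5 = {a, e}
Tree: B1–B2, B2–B3, B3–B4, B4–B5

Each bag holds 2 vertices, so the decomposition has width 1, which upper-bounds the treewidth. Since G has at least one edge (e.g. b–f), it is not an edgeless graph, so tw(G) ≥ 1. Combining the bounds, tw(G) = 1.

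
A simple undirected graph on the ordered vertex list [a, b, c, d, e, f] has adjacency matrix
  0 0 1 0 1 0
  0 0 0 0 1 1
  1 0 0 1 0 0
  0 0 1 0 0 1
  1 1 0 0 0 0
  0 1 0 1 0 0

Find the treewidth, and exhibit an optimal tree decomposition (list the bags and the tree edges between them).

Treewidth 2.
One such decomposition:
Bags: B1 = {a, c, e}  B2 = {b, c, e}  B3 = {b, c, f}  B4 = {c, d, f}
Tree: B1–B2, B2–B3, B3–B4

The largest bag has 3 vertices, giving width 2; this decomposition certifies tw(G) ≤ 2. Since c–a–e–b–f–d–c is a cycle in G, G is not acyclic. Forests are exactly the graphs of treewidth ≤ 1, so tw(G) ≥ 2. The upper and lower bounds meet at 2, so that is the treewidth.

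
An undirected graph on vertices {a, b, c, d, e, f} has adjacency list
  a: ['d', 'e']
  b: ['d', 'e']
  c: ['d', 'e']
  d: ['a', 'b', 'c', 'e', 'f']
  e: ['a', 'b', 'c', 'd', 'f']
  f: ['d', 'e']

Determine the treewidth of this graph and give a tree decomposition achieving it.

Treewidth 2.
Bags: B1 = {c, d, e}  B2 = {b, d, e}  B3 = {a, d, e}  B4 = {d, e, f}
Tree: B1–B2, B1–B3, B1–B4

The largest bag has 3 vertices, giving width 2; this decomposition certifies tw(G) ≤ 2. Conversely, {d, e, f} is a clique of size 3, and the vertices of any clique must share a bag in every tree decomposition; so some bag has ≥ 3 vertices and tw(G) ≥ 2. Therefore the treewidth is 2.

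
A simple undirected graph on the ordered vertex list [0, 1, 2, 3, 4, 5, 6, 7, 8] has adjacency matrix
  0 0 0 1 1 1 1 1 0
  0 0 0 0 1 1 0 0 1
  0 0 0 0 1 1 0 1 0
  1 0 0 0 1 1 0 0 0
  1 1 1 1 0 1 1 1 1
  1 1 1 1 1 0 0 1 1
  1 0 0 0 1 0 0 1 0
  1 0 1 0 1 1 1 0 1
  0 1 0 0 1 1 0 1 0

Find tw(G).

A width-3 tree decomposition is:
Bags: B1 = {0, 4, 5, 7}  B2 = {0, 3, 4, 5}  B3 = {0, 4, 6, 7}  B4 = {4, 5, 7, 8}  B5 = {1, 4, 5, 8}  B6 = {2, 4, 5, 7}
Tree: B1–B2, B1–B3, B1–B4, B4–B5, B1–B6
Each bag holds 4 vertices, so the decomposition has width 3, which upper-bounds the treewidth. For the lower bound, the 4 vertices {1, 4, 5, 8} are pairwise adjacent, and any tree decomposition puts a clique entirely inside one bag — forcing width ≥ 3. Hence tw(G) = 3 exactly.

3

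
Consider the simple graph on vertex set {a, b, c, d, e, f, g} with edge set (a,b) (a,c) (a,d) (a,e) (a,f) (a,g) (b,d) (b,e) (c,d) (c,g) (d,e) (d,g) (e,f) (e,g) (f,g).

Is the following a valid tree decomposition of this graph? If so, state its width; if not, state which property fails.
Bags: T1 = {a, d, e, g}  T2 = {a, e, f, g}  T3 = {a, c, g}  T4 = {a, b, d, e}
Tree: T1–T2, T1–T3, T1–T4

No — edge (d,c) lies in no bag.

A tree decomposition must satisfy three properties: every vertex lies in some bag; for every edge, both endpoints lie together in some bag; and for every vertex, the bags containing it form a connected subtree. Here edge (d,c) lies in no bag, so the decomposition is invalid.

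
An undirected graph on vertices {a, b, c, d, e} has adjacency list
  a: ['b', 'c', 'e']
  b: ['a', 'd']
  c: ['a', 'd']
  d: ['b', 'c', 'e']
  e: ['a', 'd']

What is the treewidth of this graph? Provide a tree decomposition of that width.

Treewidth 2.
One optimal decomposition is:
Bags: B1 = {a, b, d}  B2 = {a, d, e}  B3 = {a, c, d}
Tree: B1–B2, B2–B3

Every bag has size at most 3, so the width is 3 − 1 = 2 and tw(G) ≤ 2. Since b–a–e–d–b is a cycle in G, G is not acyclic. Forests are exactly the graphs of treewidth ≤ 1, so tw(G) ≥ 2. Hence tw(G) = 2 exactly.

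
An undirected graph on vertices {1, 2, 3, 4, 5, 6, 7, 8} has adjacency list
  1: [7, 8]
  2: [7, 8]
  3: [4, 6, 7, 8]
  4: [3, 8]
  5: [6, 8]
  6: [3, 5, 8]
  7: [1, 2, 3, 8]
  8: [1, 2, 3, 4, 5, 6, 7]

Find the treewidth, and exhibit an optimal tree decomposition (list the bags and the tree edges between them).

Treewidth 2.
One optimal decomposition is:
Bags: B1 = {3, 4, 8}  B2 = {3, 7, 8}  B3 = {3, 6, 8}  B4 = {5, 6, 8}  B5 = {2, 7, 8}  B6 = {1, 7, 8}
Tree: B1–B2, B1–B3, B3–B4, B2–B5, B2–B6

The largest bag has 3 vertices, giving width 2; this decomposition certifies tw(G) ≤ 2. On the other hand G contains the 3-clique {1, 7, 8}. A clique must lie in a single bag of any decomposition, so no decomposition can have width below 2. The upper and lower bounds meet at 2, so that is the treewidth.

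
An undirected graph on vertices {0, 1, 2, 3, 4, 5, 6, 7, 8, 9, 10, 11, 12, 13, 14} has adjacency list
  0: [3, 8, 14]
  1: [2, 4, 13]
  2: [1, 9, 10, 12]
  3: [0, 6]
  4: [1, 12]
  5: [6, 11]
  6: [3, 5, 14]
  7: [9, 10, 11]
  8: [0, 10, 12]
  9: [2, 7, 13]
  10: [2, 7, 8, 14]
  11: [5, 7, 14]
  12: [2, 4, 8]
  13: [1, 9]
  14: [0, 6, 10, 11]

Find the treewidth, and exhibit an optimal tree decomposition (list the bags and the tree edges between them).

The largest bag has 4 vertices, giving width 3; this decomposition certifies tw(G) ≤ 3. For the lower bound: the 4 vertex sets {3,5,6}, {0}, {14}, {7,8,10,11} are disjoint, each induces a connected subgraph, and every pair is joined by at least one edge of G. Contracting each set to a single vertex therefore yields K_{4} as a minor, and since treewidth is minor-monotone, tw(G) ≥ tw(K_{4}) = 3. Therefore the treewidth is 3.

Treewidth 3.
One optimal decomposition is:
Bags: B1 = {0, 3, 5, 6}  B2 = {0, 5, 6, 14}  B3 = {0, 5, 11, 14}  B4 = {0, 8, 11, 14}  B5 = {8, 10, 11, 14}  B6 = {7, 8, 10, 11}  B7 = {7, 8, 10, 12}  B8 = {2, 7, 10, 12}  B9 = {2, 7, 9, 12}  B10 = {2, 4, 9, 12}  B11 = {1, 2, 4, 9}  B12 = {1, 4, 9, 13}
Tree: B1–B2, B2–B3, B3–B4, B4–B5, B5–B6, B6–B7, B7–B8, B8–B9, B9–B10, B10–B11, B11–B12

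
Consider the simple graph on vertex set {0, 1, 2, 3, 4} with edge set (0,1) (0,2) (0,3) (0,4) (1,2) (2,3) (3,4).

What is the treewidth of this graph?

A width-2 tree decomposition is:
Bags: B1 = {0, 1, 2}  B2 = {0, 2, 3}  B3 = {0, 3, 4}
Tree: B1–B2, B2–B3
Each bag holds 3 vertices, so the decomposition has width 2, which upper-bounds the treewidth. Conversely, {0, 1, 2} is a clique of size 3, and the vertices of any clique must share a bag in every tree decomposition; so some bag has ≥ 3 vertices and tw(G) ≥ 2. The upper and lower bounds meet at 2, so that is the treewidth.

2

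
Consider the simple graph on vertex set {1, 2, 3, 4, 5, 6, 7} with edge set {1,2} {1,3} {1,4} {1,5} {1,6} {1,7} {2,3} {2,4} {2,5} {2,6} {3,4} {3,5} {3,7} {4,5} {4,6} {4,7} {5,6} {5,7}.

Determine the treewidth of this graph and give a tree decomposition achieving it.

The largest bag has 5 vertices, giving width 4; this decomposition certifies tw(G) ≤ 4. For the lower bound, the 5 vertices {1, 2, 3, 4, 5} are pairwise adjacent, and any tree decomposition puts a clique entirely inside one bag — forcing width ≥ 4. Hence tw(G) = 4 exactly.

Treewidth 4.
Bags: B1 = {1, 2, 3, 4, 5}  B2 = {1, 3, 4, 5, 7}  B3 = {1, 2, 4, 5, 6}
Tree: B1–B2, B1–B3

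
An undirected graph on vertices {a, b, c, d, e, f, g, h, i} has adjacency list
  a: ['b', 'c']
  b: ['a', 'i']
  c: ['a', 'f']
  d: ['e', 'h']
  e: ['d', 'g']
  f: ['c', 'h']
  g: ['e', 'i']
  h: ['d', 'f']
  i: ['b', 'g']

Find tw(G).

2

A width-2 tree decomposition is:
Bags: B1 = {d, e, g}  B2 = {d, g, h}  B3 = {f, g, h}  B4 = {c, f, g}  B5 = {a, c, g}  B6 = {a, b, g}  B7 = {b, g, i}
Tree: B1–B2, B2–B3, B3–B4, B4–B5, B5–B6, B6–B7
The largest bag has 3 vertices, giving width 2; this decomposition certifies tw(G) ≤ 2. For the lower bound, G contains the cycle g–e–d–h–f–c–a–b–i–g, so G is not a forest; only forests have treewidth ≤ 1, hence tw(G) ≥ 2. Therefore the treewidth is 2.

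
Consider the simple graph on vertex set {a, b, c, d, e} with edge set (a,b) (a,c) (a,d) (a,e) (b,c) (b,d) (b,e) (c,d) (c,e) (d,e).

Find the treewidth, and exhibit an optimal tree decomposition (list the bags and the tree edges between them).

Treewidth 4.
One optimal decomposition is:
Bags: B1 = {a, b, c, d, e}
Tree: (single bag)

With just one bag of size 5, the width is 5 − 1 = 4, so tw(G) ≤ 4. On the other hand G contains the 5-clique {a, b, c, d, e}. A clique must lie in a single bag of any decomposition, so no decomposition can have width below 4. The upper and lower bounds meet at 4, so that is the treewidth.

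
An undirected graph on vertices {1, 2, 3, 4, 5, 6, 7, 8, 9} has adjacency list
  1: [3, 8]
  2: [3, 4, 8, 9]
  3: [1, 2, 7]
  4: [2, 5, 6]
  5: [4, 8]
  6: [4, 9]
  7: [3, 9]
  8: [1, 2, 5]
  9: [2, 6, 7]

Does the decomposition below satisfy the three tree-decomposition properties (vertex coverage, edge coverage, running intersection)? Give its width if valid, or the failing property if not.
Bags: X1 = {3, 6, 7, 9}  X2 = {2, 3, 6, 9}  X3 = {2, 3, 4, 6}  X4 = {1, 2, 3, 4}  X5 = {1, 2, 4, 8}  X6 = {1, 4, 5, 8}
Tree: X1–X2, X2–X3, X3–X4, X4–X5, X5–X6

Every vertex of G appears in some bag (union = {1, 2, 3, 4, 5, 6, 7, 8, 9}); every edge is covered by a bag; and for each vertex v the set of bags containing v is connected in the bag tree. The decomposition is therefore valid. The largest bag has 4 vertices, so the width is 3.

Yes; width 3.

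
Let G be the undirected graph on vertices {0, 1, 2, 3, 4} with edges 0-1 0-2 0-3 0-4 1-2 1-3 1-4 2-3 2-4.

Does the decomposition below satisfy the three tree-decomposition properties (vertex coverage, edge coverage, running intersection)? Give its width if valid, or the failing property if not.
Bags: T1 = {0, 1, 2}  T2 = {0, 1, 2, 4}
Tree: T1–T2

A tree decomposition must satisfy three properties: every vertex lies in some bag; for every edge, both endpoints lie together in some bag; and for every vertex, the bags containing it form a connected subtree. Here vertex 3 appears in no bag, so the decomposition is invalid.

No — vertex 3 appears in no bag.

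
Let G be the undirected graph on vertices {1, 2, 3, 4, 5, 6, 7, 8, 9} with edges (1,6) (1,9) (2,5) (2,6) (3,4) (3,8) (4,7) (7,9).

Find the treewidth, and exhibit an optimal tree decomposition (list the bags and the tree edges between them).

Every bag has size at most 2, so the width is 2 − 1 = 1 and tw(G) ≤ 1. G has an edge, so its treewidth is at least 1. The upper and lower bounds meet at 1, so that is the treewidth.

Treewidth 1.
One such decomposition:
Bags: B1 = {3, 8}  B2 = {3, 4}  B3 = {4, 7}  B4 = {7, 9}  B5 = {1, 9}  B6 = {1, 6}  B7 = {2, 6}  B8 = {2, 5}
Tree: B1–B2, B2–B3, B3–B4, B4–B5, B5–B6, B6–B7, B7–B8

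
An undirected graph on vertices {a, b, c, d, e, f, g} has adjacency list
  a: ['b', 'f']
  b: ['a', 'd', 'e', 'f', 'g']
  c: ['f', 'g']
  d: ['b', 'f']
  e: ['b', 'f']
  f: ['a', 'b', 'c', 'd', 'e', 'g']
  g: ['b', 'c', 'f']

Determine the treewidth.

A width-2 tree decomposition is:
Bags: B1 = {a, b, f}  B2 = {b, e, f}  B3 = {b, d, f}  B4 = {b, f, g}  B5 = {c, f, g}
Tree: B1–B2, B1–B3, B3–B4, B4–B5
Every bag has size at most 3, so the width is 3 − 1 = 2 and tw(G) ≤ 2. Conversely, {c, f, g} is a clique of size 3, and the vertices of any clique must share a bag in every tree decomposition; so some bag has ≥ 3 vertices and tw(G) ≥ 2. The upper and lower bounds meet at 2, so that is the treewidth.

2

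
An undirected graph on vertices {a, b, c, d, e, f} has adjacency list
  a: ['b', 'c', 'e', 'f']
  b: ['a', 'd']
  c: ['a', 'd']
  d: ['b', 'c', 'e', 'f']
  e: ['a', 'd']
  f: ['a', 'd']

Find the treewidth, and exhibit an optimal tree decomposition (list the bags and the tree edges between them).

Treewidth 2.
One optimal decomposition is:
Bags: B1 = {a, d, f}  B2 = {a, b, d}  B3 = {a, d, e}  B4 = {a, c, d}
Tree: B1–B2, B2–B3, B3–B4

Each bag holds 3 vertices, so the decomposition has width 2, which upper-bounds the treewidth. The edges a–f–d–b–a form a cycle, so G is not a tree and its treewidth is at least 2. The upper and lower bounds meet at 2, so that is the treewidth.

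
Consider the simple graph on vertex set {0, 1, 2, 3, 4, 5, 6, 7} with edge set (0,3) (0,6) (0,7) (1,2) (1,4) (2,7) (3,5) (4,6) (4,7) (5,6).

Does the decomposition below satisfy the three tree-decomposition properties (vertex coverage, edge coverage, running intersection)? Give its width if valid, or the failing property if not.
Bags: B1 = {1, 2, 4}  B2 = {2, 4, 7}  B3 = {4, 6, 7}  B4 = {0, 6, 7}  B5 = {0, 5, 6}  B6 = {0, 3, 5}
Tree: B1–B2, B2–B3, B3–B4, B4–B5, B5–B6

Yes; width 2.

Checking the three conditions: (i) the bags cover all of {0, 1, 2, 3, 4, 5, 6, 7}; (ii) for each edge, some bag contains both endpoints; (iii) the bags containing any fixed vertex form a subtree. All hold, so the decomposition is valid with width 3 − 1 = 2.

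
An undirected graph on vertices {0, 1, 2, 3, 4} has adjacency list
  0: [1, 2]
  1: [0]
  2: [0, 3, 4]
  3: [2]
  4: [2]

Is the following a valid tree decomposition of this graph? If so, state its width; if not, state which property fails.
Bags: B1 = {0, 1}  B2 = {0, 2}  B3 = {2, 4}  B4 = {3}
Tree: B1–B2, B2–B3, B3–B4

No — edge (2,3) lies in no bag.

A tree decomposition must satisfy three properties: every vertex lies in some bag; for every edge, both endpoints lie together in some bag; and for every vertex, the bags containing it form a connected subtree. Here edge (2,3) lies in no bag, so the decomposition is invalid.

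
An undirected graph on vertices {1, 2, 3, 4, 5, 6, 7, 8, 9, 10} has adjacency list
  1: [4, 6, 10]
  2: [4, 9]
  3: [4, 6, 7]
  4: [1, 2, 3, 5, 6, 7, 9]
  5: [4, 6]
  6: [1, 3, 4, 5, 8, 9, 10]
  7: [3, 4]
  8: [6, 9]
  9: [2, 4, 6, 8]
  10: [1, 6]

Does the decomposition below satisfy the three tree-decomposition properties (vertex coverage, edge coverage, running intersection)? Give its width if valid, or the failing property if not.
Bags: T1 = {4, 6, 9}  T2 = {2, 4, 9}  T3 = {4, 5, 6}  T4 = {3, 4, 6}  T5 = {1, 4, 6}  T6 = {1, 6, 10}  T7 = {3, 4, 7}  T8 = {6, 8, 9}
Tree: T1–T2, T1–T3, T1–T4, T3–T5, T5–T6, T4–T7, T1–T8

Checking the three conditions: (i) the bags cover all of {1, 2, 3, 4, 5, 6, 7, 8, 9, 10}; (ii) for each edge, some bag contains both endpoints; (iii) the bags containing any fixed vertex form a subtree. All hold, so the decomposition is valid with width 3 − 1 = 2.

Yes; width 2.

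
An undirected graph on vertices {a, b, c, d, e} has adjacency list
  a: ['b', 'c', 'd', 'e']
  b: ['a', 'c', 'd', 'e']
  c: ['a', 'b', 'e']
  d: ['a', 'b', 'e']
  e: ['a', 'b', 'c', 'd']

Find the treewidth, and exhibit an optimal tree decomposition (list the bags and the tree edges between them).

Every bag has size at most 4, so the width is 4 − 1 = 3 and tw(G) ≤ 3. On the other hand G contains the 4-clique {a, b, d, e}. A clique must lie in a single bag of any decomposition, so no decomposition can have width below 3. The upper and lower bounds meet at 3, so that is the treewidth.

Treewidth 3.
Bags: B1 = {a, b, c, e}  B2 = {a, b, d, e}
Tree: B1–B2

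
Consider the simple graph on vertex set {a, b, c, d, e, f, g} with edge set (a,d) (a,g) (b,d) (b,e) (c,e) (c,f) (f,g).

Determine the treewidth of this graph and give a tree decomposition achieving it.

Each bag holds 3 vertices, so the decomposition has width 2, which upper-bounds the treewidth. The edges a–g–f–c–e–b–d–a form a cycle, so G is not a tree and its treewidth is at least 2. Combining the bounds, tw(G) = 2.

Treewidth 2.
Bags: B1 = {a, f, g}  B2 = {a, c, f}  B3 = {a, c, e}  B4 = {a, b, e}  B5 = {a, b, d}
Tree: B1–B2, B2–B3, B3–B4, B4–B5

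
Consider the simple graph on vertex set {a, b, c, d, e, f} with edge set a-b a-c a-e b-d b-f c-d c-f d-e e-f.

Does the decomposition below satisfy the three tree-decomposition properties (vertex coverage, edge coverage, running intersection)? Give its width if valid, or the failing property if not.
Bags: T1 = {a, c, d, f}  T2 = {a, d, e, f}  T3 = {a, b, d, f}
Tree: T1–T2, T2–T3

Vertex coverage: the bags together contain {a, b, c, d, e, f}, the full vertex set. Edge coverage: each edge of G has both endpoints in at least one bag. Running intersection: for every vertex, the bags containing it form a connected subtree. All three properties hold, so this is a valid tree decomposition of width max|bag| − 1 = 3, and hence tw(G) ≤ 3.

Yes; width 3.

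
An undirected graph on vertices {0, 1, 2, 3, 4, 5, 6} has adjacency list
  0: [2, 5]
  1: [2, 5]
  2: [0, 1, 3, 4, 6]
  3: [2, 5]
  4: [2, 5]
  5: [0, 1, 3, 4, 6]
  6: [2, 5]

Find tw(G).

A width-2 tree decomposition is:
Bags: B1 = {2, 5, 6}  B2 = {2, 3, 5}  B3 = {2, 4, 5}  B4 = {1, 2, 5}  B5 = {0, 2, 5}
Tree: B1–B2, B2–B3, B3–B4, B4–B5
Every bag has size at most 3, so the width is 3 − 1 = 2 and tw(G) ≤ 2. The edges 2–6–5–3–2 form a cycle, so G is not a tree and its treewidth is at least 2. The upper and lower bounds meet at 2, so that is the treewidth.

2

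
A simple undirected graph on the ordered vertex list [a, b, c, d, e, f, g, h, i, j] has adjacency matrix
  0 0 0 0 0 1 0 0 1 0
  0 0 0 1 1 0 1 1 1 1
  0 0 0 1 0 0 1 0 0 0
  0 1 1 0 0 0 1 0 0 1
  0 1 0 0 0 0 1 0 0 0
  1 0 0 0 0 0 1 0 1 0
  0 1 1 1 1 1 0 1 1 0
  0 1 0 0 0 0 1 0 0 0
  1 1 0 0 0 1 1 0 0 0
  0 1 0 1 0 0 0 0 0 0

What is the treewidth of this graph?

A width-2 tree decomposition is:
Bags: B1 = {b, d, g}  B2 = {c, d, g}  B3 = {b, e, g}  B4 = {b, g, i}  B5 = {f, g, i}  B6 = {b, g, h}  B7 = {a, f, i}  B8 = {b, d, j}
Tree: B1–B2, B1–B3, B3–B4, B4–B5, B3–B6, B5–B7, B1–B8
The largest bag has 3 vertices, giving width 2; this decomposition certifies tw(G) ≤ 2. Conversely, {c, d, g} is a clique of size 3, and the vertices of any clique must share a bag in every tree decomposition; so some bag has ≥ 3 vertices and tw(G) ≥ 2. Combining the bounds, tw(G) = 2.

2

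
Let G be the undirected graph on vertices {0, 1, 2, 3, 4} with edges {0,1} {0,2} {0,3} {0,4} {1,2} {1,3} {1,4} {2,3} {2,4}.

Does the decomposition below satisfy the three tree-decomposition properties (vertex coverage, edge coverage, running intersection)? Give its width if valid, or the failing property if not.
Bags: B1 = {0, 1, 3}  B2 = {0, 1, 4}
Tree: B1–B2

A tree decomposition must satisfy three properties: every vertex lies in some bag; for every edge, both endpoints lie together in some bag; and for every vertex, the bags containing it form a connected subtree. Here vertex 2 appears in no bag, so the decomposition is invalid.

No — vertex 2 appears in no bag.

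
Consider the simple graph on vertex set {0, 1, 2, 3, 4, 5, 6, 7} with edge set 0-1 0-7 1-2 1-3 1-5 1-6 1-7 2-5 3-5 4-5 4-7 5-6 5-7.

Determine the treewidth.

A width-2 tree decomposition is:
Bags: B1 = {1, 3, 5}  B2 = {1, 5, 7}  B3 = {4, 5, 7}  B4 = {0, 1, 7}  B5 = {1, 2, 5}  B6 = {1, 5, 6}
Tree: B1–B2, B2–B3, B2–B4, B2–B5, B5–B6
The largest bag has 3 vertices, giving width 2; this decomposition certifies tw(G) ≤ 2. For the lower bound, the 3 vertices {0, 1, 7} are pairwise adjacent, and any tree decomposition puts a clique entirely inside one bag — forcing width ≥ 2. The upper and lower bounds meet at 2, so that is the treewidth.

2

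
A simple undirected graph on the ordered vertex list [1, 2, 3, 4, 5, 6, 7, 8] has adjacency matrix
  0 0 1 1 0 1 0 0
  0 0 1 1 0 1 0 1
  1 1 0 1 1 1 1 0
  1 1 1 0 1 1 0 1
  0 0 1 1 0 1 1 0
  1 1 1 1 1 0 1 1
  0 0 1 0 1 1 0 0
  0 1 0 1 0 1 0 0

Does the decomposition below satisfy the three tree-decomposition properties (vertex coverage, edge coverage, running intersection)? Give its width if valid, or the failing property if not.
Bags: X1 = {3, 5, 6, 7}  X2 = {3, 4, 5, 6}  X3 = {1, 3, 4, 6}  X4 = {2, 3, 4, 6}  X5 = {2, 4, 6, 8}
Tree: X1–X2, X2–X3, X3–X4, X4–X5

Yes; width 3.

Checking the three conditions: (i) the bags cover all of {1, 2, 3, 4, 5, 6, 7, 8}; (ii) for each edge, some bag contains both endpoints; (iii) the bags containing any fixed vertex form a subtree. All hold, so the decomposition is valid with width 4 − 1 = 3.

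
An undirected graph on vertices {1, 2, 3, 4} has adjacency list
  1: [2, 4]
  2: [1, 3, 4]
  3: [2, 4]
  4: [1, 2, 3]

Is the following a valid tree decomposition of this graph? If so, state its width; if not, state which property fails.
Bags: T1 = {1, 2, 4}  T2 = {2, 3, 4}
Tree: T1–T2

Yes; width 2.

Vertex coverage: the bags together contain {1, 2, 3, 4}, the full vertex set. Edge coverage: each edge of G has both endpoints in at least one bag. Running intersection: for every vertex, the bags containing it form a connected subtree. All three properties hold, so this is a valid tree decomposition of width max|bag| − 1 = 2, and hence tw(G) ≤ 2.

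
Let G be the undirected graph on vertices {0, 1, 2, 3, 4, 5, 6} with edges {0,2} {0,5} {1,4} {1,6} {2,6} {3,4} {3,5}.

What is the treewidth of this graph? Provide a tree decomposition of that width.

The largest bag has 3 vertices, giving width 2; this decomposition certifies tw(G) ≤ 2. For the lower bound, G contains the cycle 0–5–3–4–1–6–2–0, so G is not a forest; only forests have treewidth ≤ 1, hence tw(G) ≥ 2. Therefore the treewidth is 2.

Treewidth 2.
One such decomposition:
Bags: B1 = {0, 3, 5}  B2 = {0, 3, 4}  B3 = {0, 1, 4}  B4 = {0, 1, 6}  B5 = {0, 2, 6}
Tree: B1–B2, B2–B3, B3–B4, B4–B5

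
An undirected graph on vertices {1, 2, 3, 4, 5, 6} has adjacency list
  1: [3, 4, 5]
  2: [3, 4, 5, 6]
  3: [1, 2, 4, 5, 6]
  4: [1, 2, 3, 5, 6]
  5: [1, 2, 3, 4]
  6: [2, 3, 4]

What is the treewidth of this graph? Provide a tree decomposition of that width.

Treewidth 3.
One optimal decomposition is:
Bags: B1 = {2, 3, 4, 6}  B2 = {2, 3, 4, 5}  B3 = {1, 3, 4, 5}
Tree: B1–B2, B2–B3

Each bag holds 4 vertices, so the decomposition has width 3, which upper-bounds the treewidth. Conversely, {1, 3, 4, 5} is a clique of size 4, and the vertices of any clique must share a bag in every tree decomposition; so some bag has ≥ 4 vertices and tw(G) ≥ 3. Hence tw(G) = 3 exactly.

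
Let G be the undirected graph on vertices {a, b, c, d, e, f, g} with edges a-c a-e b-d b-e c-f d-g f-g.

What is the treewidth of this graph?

A width-2 tree decomposition is:
Bags: B1 = {a, b, e}  B2 = {a, b, c}  B3 = {b, c, f}  B4 = {b, f, g}  B5 = {b, d, g}
Tree: B1–B2, B2–B3, B3–B4, B4–B5
Every bag has size at most 3, so the width is 3 − 1 = 2 and tw(G) ≤ 2. For the lower bound, G contains the cycle b–e–a–c–f–g–d–b, so G is not a forest; only forests have treewidth ≤ 1, hence tw(G) ≥ 2. Combining the bounds, tw(G) = 2.

2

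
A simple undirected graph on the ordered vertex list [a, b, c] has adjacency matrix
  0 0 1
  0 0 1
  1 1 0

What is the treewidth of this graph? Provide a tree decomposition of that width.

Treewidth 1.
One such decomposition:
Bags: B1 = {b, c}  B2 = {a, c}
Tree: B1–B2

The largest bag has 2 vertices, giving width 1; this decomposition certifies tw(G) ≤ 1. Any graph with an edge has treewidth ≥ 1, and G has the edge c–b. Therefore the treewidth is 1.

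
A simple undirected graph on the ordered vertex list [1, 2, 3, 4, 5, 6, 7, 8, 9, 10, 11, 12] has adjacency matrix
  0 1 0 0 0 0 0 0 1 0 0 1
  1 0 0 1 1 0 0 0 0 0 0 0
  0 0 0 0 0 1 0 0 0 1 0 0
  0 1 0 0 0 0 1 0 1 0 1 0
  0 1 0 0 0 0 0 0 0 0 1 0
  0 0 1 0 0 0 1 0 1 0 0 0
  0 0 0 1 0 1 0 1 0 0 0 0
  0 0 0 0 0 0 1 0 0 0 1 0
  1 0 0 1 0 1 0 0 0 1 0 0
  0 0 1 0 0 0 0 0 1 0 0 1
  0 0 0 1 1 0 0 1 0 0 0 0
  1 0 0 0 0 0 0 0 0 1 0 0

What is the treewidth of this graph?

A width-3 tree decomposition is:
Bags: B1 = {5, 7, 8, 11}  B2 = {4, 5, 7, 11}  B3 = {2, 4, 5, 7}  B4 = {2, 4, 6, 7}  B5 = {2, 4, 6, 9}  B6 = {1, 2, 6, 9}  B7 = {1, 3, 6, 9}  B8 = {1, 3, 9, 10}  B9 = {1, 3, 10, 12}
Tree: B1–B2, B2–B3, B3–B4, B4–B5, B5–B6, B6–B7, B7–B8, B8–B9
Every bag has size at most 4, so the width is 4 − 1 = 3 and tw(G) ≤ 3. For the lower bound: the 4 vertex sets {5,8,11}, {7}, {4}, {1,2,6,9} are disjoint, each induces a connected subgraph, and every pair is joined by at least one edge of G. Contracting each set to a single vertex therefore yields K_{4} as a minor, and since treewidth is minor-monotone, tw(G) ≥ tw(K_{4}) = 3. The upper and lower bounds meet at 3, so that is the treewidth.

3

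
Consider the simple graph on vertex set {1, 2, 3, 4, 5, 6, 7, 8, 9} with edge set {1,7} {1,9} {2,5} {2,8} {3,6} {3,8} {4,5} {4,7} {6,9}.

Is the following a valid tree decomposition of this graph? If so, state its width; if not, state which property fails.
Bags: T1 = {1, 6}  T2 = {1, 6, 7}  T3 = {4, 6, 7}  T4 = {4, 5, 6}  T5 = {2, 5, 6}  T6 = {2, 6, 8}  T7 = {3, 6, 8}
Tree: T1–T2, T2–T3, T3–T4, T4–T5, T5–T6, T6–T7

A tree decomposition must satisfy three properties: every vertex lies in some bag; for every edge, both endpoints lie together in some bag; and for every vertex, the bags containing it form a connected subtree. Here vertex 9 appears in no bag, so the decomposition is invalid.

No — vertex 9 appears in no bag.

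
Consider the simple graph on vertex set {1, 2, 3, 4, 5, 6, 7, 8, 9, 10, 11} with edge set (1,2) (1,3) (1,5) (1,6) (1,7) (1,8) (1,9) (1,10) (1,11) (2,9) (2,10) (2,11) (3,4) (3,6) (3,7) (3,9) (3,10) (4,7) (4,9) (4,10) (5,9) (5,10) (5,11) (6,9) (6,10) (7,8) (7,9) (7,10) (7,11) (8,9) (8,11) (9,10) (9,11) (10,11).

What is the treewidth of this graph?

4

A width-4 tree decomposition is:
Bags: B1 = {1, 7, 9, 10, 11}  B2 = {1, 3, 7, 9, 10}  B3 = {1, 3, 6, 9, 10}  B4 = {1, 7, 8, 9, 11}  B5 = {1, 5, 9, 10, 11}  B6 = {1, 2, 9, 10, 11}  B7 = {3, 4, 7, 9, 10}
Tree: B1–B2, B2–B3, B1–B4, B1–B5, B1–B6, B2–B7
Each bag holds 5 vertices, so the decomposition has width 4, which upper-bounds the treewidth. On the other hand G contains the 5-clique {1, 7, 8, 9, 11}. A clique must lie in a single bag of any decomposition, so no decomposition can have width below 4. Hence tw(G) = 4 exactly.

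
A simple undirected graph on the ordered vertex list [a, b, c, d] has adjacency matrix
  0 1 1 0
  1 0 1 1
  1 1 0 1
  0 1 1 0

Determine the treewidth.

2

A width-2 tree decomposition is:
Bags: B1 = {b, c, d}  B2 = {a, b, c}
Tree: B1–B2
Each bag holds 3 vertices, so the decomposition has width 2, which upper-bounds the treewidth. Conversely, {b, c, d} is a clique of size 3, and the vertices of any clique must share a bag in every tree decomposition; so some bag has ≥ 3 vertices and tw(G) ≥ 2. The upper and lower bounds meet at 2, so that is the treewidth.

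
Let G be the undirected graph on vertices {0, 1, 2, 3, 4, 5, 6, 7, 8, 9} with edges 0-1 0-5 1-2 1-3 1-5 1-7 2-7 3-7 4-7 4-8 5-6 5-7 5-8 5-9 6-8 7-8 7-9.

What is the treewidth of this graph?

2

A width-2 tree decomposition is:
Bags: B1 = {1, 5, 7}  B2 = {1, 3, 7}  B3 = {5, 7, 9}  B4 = {5, 7, 8}  B5 = {1, 2, 7}  B6 = {0, 1, 5}  B7 = {5, 6, 8}  B8 = {4, 7, 8}
Tree: B1–B2, B1–B3, B1–B4, B1–B5, B1–B6, B4–B7, B4–B8
The largest bag has 3 vertices, giving width 2; this decomposition certifies tw(G) ≤ 2. On the other hand G contains the 3-clique {0, 1, 5}. A clique must lie in a single bag of any decomposition, so no decomposition can have width below 2. The upper and lower bounds meet at 2, so that is the treewidth.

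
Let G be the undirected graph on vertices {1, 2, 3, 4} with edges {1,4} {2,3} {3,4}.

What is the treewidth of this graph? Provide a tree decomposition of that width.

Every bag has size at most 2, so the width is 2 − 1 = 1 and tw(G) ≤ 1. Since G has at least one edge (e.g. 4–3), it is not an edgeless graph, so tw(G) ≥ 1. Therefore the treewidth is 1.

Treewidth 1.
Bags: B1 = {3, 4}  B2 = {2, 3}  B3 = {1, 4}
Tree: B1–B2, B1–B3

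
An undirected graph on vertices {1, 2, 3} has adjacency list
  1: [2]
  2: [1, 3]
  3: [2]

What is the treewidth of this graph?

A width-1 tree decomposition is:
Bags: B1 = {2, 3}  B2 = {1, 2}
Tree: B1–B2
Each bag holds 2 vertices, so the decomposition has width 1, which upper-bounds the treewidth. G has an edge, so its treewidth is at least 1. Hence tw(G) = 1 exactly.

1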